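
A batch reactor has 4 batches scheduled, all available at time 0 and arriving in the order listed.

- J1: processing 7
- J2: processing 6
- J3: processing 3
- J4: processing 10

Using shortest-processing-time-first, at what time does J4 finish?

SPT (increasing processing time): J3 J2 J1 J4.
J3: 0→3
J2: 3→9
J1: 9→16
J4: 16→26

26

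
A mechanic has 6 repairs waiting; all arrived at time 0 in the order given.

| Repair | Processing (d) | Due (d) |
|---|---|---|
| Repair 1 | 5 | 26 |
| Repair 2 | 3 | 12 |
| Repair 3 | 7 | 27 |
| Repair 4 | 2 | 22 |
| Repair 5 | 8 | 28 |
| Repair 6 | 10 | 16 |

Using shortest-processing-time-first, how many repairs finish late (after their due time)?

SPT (increasing processing time): Repair 4 Repair 2 Repair 1 Repair 3 Repair 5 Repair 6.
Repair 4: 0→2, due 22, tardiness 0
Repair 2: 2→5, due 12, tardiness 0
Repair 1: 5→10, due 26, tardiness 0
Repair 3: 10→17, due 27, tardiness 0
Repair 5: 17→25, due 28, tardiness 0
Repair 6: 25→35, due 16, tardiness 19
Late repairs: 1.

1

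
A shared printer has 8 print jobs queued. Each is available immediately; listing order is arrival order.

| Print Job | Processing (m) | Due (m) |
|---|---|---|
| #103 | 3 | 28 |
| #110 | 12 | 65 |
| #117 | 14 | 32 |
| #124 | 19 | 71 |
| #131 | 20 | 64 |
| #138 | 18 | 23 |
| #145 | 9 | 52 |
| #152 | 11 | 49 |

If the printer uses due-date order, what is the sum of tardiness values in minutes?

EDD (increasing due date): #138 #103 #117 #152 #145 #131 #110 #124.
#138: 0→18, due 23, tardiness 0
#103: 18→21, due 28, tardiness 0
#117: 21→35, due 32, tardiness 3
#152: 35→46, due 49, tardiness 0
#145: 46→55, due 52, tardiness 3
#131: 55→75, due 64, tardiness 11
#110: 75→87, due 65, tardiness 22
#124: 87→106, due 71, tardiness 35
Sum = 0+0+3+0+3+11+22+35 = 74.

74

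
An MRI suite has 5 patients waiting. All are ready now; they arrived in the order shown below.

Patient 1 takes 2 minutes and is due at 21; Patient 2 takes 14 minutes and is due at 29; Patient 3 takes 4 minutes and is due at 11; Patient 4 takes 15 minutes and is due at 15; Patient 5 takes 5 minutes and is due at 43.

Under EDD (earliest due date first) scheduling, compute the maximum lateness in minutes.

EDD (increasing due date): Patient 3 Patient 4 Patient 1 Patient 2 Patient 5.
Patient 3: 0→4, due 11, lateness -7
Patient 4: 4→19, due 15, lateness 4
Patient 1: 19→21, due 21, lateness 0
Patient 2: 21→35, due 29, lateness 6
Patient 5: 35→40, due 43, lateness -3
Maximum = 6.

6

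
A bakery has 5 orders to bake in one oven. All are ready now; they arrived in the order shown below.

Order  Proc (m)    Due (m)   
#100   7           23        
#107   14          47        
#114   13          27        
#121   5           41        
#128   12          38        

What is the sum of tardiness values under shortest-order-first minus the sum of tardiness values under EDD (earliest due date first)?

10

SPT (increasing processing time): #121 #100 #128 #114 #107.
#121: 0→5, due 41, tardiness 0
#100: 5→12, due 23, tardiness 0
#128: 12→24, due 38, tardiness 0
#114: 24→37, due 27, tardiness 10
#107: 37→51, due 47, tardiness 4
Sum = 0+0+0+10+4 = 14.
EDD (increasing due date): #100 #114 #128 #121 #107.
#100: 0→7, due 23, tardiness 0
#114: 7→20, due 27, tardiness 0
#128: 20→32, due 38, tardiness 0
#121: 32→37, due 41, tardiness 0
#107: 37→51, due 47, tardiness 4
Sum = 0+0+0+0+4 = 4.
Difference = 14 − 4 = 10.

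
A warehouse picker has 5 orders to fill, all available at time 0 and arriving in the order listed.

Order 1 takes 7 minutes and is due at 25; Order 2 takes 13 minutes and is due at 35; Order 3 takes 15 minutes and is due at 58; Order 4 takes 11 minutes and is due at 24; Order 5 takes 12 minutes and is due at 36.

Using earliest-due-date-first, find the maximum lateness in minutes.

7

EDD (increasing due date): Order 4 Order 1 Order 2 Order 5 Order 3.
Order 4: 0→11, due 24, lateness -13
Order 1: 11→18, due 25, lateness -7
Order 2: 18→31, due 35, lateness -4
Order 5: 31→43, due 36, lateness 7
Order 3: 43→58, due 58, lateness 0
Maximum = 7.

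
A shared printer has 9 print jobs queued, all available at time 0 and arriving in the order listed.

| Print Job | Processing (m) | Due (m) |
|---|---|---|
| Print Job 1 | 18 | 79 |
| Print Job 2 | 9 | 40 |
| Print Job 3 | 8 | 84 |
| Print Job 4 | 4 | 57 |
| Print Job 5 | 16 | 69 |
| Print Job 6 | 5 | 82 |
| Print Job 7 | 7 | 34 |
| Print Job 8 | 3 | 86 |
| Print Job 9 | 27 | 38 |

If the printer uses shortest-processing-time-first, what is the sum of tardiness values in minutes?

59

SPT (increasing processing time): Print Job 8 Print Job 4 Print Job 6 Print Job 7 Print Job 3 Print Job 2 Print Job 5 Print Job 1 Print Job 9.
Print Job 8: 0→3, due 86, tardiness 0
Print Job 4: 3→7, due 57, tardiness 0
Print Job 6: 7→12, due 82, tardiness 0
Print Job 7: 12→19, due 34, tardiness 0
Print Job 3: 19→27, due 84, tardiness 0
Print Job 2: 27→36, due 40, tardiness 0
Print Job 5: 36→52, due 69, tardiness 0
Print Job 1: 52→70, due 79, tardiness 0
Print Job 9: 70→97, due 38, tardiness 59
Sum = 0+0+0+0+0+0+0+0+59 = 59.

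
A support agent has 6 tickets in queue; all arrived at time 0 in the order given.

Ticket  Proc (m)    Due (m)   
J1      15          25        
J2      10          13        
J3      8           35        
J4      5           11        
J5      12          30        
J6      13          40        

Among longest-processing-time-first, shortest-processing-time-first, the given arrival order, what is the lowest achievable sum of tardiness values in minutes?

61

LPT (decreasing processing time): J1 J6 J5 J2 J3 J4.
J1: 0→15, due 25, tardiness 0
J6: 15→28, due 40, tardiness 0
J5: 28→40, due 30, tardiness 10
J2: 40→50, due 13, tardiness 37
J3: 50→58, due 35, tardiness 23
J4: 58→63, due 11, tardiness 52
Sum = 0+0+10+37+23+52 = 122.
SPT (increasing processing time): J4 J3 J2 J5 J6 J1.
J4: 0→5, due 11, tardiness 0
J3: 5→13, due 35, tardiness 0
J2: 13→23, due 13, tardiness 10
J5: 23→35, due 30, tardiness 5
J6: 35→48, due 40, tardiness 8
J1: 48→63, due 25, tardiness 38
Sum = 0+0+10+5+8+38 = 61.
FIFO (arrival order): J1 J2 J3 J4 J5 J6.
J1: 0→15, due 25, tardiness 0
J2: 15→25, due 13, tardiness 12
J3: 25→33, due 35, tardiness 0
J4: 33→38, due 11, tardiness 27
J5: 38→50, due 30, tardiness 20
J6: 50→63, due 40, tardiness 23
Sum = 0+12+0+27+20+23 = 82.
LPT 122, SPT 61, FIFO 82 → minimum 61.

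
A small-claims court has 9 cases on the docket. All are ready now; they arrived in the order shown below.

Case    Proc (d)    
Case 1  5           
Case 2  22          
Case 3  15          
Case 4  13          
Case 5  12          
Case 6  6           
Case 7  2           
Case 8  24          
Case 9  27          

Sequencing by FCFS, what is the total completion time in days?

FIFO (arrival order): Case 1 Case 2 Case 3 Case 4 Case 5 Case 6 Case 7 Case 8 Case 9.
Case 1: 0→5
Case 2: 5→27
Case 3: 27→42
Case 4: 42→55
Case 5: 55→67
Case 6: 67→73
Case 7: 73→75
Case 8: 75→99
Case 9: 99→126
Sum = 5+27+42+55+67+73+75+99+126 = 569.

569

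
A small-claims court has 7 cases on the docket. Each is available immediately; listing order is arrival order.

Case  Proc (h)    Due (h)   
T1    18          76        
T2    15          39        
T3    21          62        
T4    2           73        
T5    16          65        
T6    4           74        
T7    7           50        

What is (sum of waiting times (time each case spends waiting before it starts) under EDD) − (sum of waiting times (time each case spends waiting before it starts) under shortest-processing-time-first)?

110

EDD (increasing due date): T2 T7 T3 T5 T4 T6 T1.
T2: waits 0, runs 0→15
T7: waits 15, runs 15→22
T3: waits 22, runs 22→43
T5: waits 43, runs 43→59
T4: waits 59, runs 59→61
T6: waits 61, runs 61→65
T1: waits 65, runs 65→83
Sum = 0+15+22+43+59+61+65 = 265.
SPT (increasing processing time): T4 T6 T7 T2 T5 T1 T3.
T4: waits 0, runs 0→2
T6: waits 2, runs 2→6
T7: waits 6, runs 6→13
T2: waits 13, runs 13→28
T5: waits 28, runs 28→44
T1: waits 44, runs 44→62
T3: waits 62, runs 62→83
Sum = 0+2+6+13+28+44+62 = 155.
Difference = 265 − 155 = 110.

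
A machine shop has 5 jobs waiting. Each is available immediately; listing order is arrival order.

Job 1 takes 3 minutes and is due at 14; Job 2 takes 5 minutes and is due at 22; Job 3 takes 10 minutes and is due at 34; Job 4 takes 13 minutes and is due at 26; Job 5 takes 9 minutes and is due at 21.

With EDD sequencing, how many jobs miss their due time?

2

EDD (increasing due date): Job 1 Job 5 Job 2 Job 4 Job 3.
Job 1: 0→3, due 14, tardiness 0
Job 5: 3→12, due 21, tardiness 0
Job 2: 12→17, due 22, tardiness 0
Job 4: 17→30, due 26, tardiness 4
Job 3: 30→40, due 34, tardiness 6
Late jobs: 2.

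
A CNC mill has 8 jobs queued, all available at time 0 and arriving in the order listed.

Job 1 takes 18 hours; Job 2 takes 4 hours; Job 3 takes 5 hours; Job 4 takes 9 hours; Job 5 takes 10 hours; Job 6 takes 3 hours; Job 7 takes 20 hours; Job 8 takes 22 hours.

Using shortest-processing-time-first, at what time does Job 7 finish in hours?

69

SPT (increasing processing time): Job 6 Job 2 Job 3 Job 4 Job 5 Job 1 Job 7 Job 8.
Job 6: 0→3
Job 2: 3→7
Job 3: 7→12
Job 4: 12→21
Job 5: 21→31
Job 1: 31→49
Job 7: 49→69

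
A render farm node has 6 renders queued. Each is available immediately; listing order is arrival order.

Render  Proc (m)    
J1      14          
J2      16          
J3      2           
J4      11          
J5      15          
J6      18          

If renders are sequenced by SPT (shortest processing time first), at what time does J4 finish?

13

SPT (increasing processing time): J3 J4 J1 J5 J2 J6.
J3: 0→2
J4: 2→13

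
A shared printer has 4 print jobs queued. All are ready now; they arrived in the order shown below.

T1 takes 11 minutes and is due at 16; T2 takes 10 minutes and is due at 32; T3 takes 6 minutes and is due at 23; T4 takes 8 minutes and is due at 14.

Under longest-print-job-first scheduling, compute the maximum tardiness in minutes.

15

LPT (decreasing processing time): T1 T2 T4 T3.
T1: 0→11, due 16, tardiness 0
T2: 11→21, due 32, tardiness 0
T4: 21→29, due 14, tardiness 15
T3: 29→35, due 23, tardiness 12
Maximum = 15.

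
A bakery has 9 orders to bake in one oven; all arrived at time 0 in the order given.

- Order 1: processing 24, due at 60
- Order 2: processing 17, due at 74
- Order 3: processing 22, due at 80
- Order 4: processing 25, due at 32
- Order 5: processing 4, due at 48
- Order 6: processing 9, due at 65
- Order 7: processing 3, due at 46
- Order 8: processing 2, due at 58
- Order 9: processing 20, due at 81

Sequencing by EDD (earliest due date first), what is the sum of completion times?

EDD (increasing due date): Order 4 Order 7 Order 5 Order 8 Order 1 Order 6 Order 2 Order 3 Order 9.
Order 4: 0→25
Order 7: 25→28
Order 5: 28→32
Order 8: 32→34
Order 1: 34→58
Order 6: 58→67
Order 2: 67→84
Order 3: 84→106
Order 9: 106→126
Sum = 25+28+32+34+58+67+84+106+126 = 560.

560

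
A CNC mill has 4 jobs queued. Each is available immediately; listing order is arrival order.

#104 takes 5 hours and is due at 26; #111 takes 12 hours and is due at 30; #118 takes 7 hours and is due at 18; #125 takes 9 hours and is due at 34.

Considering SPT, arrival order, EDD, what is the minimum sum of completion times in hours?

SPT (increasing processing time): #104 #118 #125 #111.
#104: 0→5
#118: 5→12
#125: 12→21
#111: 21→33
Sum = 5+12+21+33 = 71.
FIFO (arrival order): #104 #111 #118 #125.
#104: 0→5
#111: 5→17
#118: 17→24
#125: 24→33
Sum = 5+17+24+33 = 79.
EDD (increasing due date): #118 #104 #111 #125.
#118: 0→7
#104: 7→12
#111: 12→24
#125: 24→33
Sum = 7+12+24+33 = 76.
SPT 71, FIFO 79, EDD 76 → minimum 71.

71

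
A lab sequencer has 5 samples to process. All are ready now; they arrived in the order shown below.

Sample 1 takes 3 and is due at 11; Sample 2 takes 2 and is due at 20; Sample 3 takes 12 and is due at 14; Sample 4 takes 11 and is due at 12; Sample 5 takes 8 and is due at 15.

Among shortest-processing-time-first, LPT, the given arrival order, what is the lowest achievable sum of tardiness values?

SPT (increasing processing time): Sample 2 Sample 1 Sample 5 Sample 4 Sample 3.
Sample 2: 0→2, due 20, tardiness 0
Sample 1: 2→5, due 11, tardiness 0
Sample 5: 5→13, due 15, tardiness 0
Sample 4: 13→24, due 12, tardiness 12
Sample 3: 24→36, due 14, tardiness 22
Sum = 0+0+0+12+22 = 34.
LPT (decreasing processing time): Sample 3 Sample 4 Sample 5 Sample 1 Sample 2.
Sample 3: 0→12, due 14, tardiness 0
Sample 4: 12→23, due 12, tardiness 11
Sample 5: 23→31, due 15, tardiness 16
Sample 1: 31→34, due 11, tardiness 23
Sample 2: 34→36, due 20, tardiness 16
Sum = 0+11+16+23+16 = 66.
FIFO (arrival order): Sample 1 Sample 2 Sample 3 Sample 4 Sample 5.
Sample 1: 0→3, due 11, tardiness 0
Sample 2: 3→5, due 20, tardiness 0
Sample 3: 5→17, due 14, tardiness 3
Sample 4: 17→28, due 12, tardiness 16
Sample 5: 28→36, due 15, tardiness 21
Sum = 0+0+3+16+21 = 40.
SPT 34, LPT 66, FIFO 40 → minimum 34.

34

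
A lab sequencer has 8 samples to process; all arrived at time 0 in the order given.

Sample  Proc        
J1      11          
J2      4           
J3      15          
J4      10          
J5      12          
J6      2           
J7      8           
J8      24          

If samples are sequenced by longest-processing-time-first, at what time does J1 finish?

LPT (decreasing processing time): J8 J3 J5 J1 J4 J7 J2 J6.
J8: 0→24
J3: 24→39
J5: 39→51
J1: 51→62

62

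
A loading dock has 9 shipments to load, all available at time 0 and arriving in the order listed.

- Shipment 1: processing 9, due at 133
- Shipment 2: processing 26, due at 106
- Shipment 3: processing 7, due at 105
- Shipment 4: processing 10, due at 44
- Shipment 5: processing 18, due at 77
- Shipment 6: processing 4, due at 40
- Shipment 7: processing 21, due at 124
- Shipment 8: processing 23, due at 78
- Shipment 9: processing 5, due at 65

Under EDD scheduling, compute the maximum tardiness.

EDD (increasing due date): Shipment 6 Shipment 4 Shipment 9 Shipment 5 Shipment 8 Shipment 3 Shipment 2 Shipment 7 Shipment 1.
Shipment 6: 0→4, due 40, tardiness 0
Shipment 4: 4→14, due 44, tardiness 0
Shipment 9: 14→19, due 65, tardiness 0
Shipment 5: 19→37, due 77, tardiness 0
Shipment 8: 37→60, due 78, tardiness 0
Shipment 3: 60→67, due 105, tardiness 0
Shipment 2: 67→93, due 106, tardiness 0
Shipment 7: 93→114, due 124, tardiness 0
Shipment 1: 114→123, due 133, tardiness 0
Maximum = 0.

0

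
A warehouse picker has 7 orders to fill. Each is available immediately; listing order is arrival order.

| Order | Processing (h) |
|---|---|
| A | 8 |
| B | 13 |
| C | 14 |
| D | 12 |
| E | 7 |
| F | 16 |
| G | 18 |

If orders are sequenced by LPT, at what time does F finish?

LPT (decreasing processing time): G F C B D A E.
G: 0→18
F: 18→34

34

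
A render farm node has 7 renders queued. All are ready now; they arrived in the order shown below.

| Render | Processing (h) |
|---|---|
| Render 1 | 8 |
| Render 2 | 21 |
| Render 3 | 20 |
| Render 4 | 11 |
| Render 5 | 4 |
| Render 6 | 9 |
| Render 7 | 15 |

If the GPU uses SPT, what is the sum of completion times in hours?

SPT (increasing processing time): Render 5 Render 1 Render 6 Render 4 Render 7 Render 3 Render 2.
Render 5: 0→4
Render 1: 4→12
Render 6: 12→21
Render 4: 21→32
Render 7: 32→47
Render 3: 47→67
Render 2: 67→88
Sum = 4+12+21+32+47+67+88 = 271.

271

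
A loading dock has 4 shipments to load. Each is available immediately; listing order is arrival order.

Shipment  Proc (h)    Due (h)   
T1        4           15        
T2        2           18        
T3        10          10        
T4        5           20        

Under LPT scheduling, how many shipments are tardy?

2

LPT (decreasing processing time): T3 T4 T1 T2.
T3: 0→10, due 10, tardiness 0
T4: 10→15, due 20, tardiness 0
T1: 15→19, due 15, tardiness 4
T2: 19→21, due 18, tardiness 3
Late shipments: 2.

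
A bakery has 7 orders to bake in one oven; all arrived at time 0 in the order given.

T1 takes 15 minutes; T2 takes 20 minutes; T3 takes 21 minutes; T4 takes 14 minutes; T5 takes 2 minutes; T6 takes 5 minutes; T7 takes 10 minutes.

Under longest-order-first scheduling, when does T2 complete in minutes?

41

LPT (decreasing processing time): T3 T2 T1 T4 T7 T6 T5.
T3: 0→21
T2: 21→41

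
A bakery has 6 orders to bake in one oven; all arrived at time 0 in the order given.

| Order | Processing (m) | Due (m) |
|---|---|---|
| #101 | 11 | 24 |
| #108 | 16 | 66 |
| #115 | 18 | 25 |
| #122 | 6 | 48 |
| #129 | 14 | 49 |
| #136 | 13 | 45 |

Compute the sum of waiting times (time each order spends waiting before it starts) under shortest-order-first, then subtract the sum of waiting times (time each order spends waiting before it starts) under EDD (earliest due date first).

SPT (increasing processing time): #122 #101 #136 #129 #108 #115.
#122: waits 0, runs 0→6
#101: waits 6, runs 6→17
#136: waits 17, runs 17→30
#129: waits 30, runs 30→44
#108: waits 44, runs 44→60
#115: waits 60, runs 60→78
Sum = 0+6+17+30+44+60 = 157.
EDD (increasing due date): #101 #115 #136 #122 #129 #108.
#101: waits 0, runs 0→11
#115: waits 11, runs 11→29
#136: waits 29, runs 29→42
#122: waits 42, runs 42→48
#129: waits 48, runs 48→62
#108: waits 62, runs 62→78
Sum = 0+11+29+42+48+62 = 192.
Difference = 157 − 192 = -35.

-35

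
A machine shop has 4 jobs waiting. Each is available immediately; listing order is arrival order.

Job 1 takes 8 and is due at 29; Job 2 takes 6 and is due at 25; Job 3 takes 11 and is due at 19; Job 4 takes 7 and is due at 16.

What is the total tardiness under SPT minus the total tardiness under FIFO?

SPT (increasing processing time): Job 2 Job 4 Job 1 Job 3.
Job 2: 0→6, due 25, tardiness 0
Job 4: 6→13, due 16, tardiness 0
Job 1: 13→21, due 29, tardiness 0
Job 3: 21→32, due 19, tardiness 13
Sum = 0+0+0+13 = 13.
FIFO (arrival order): Job 1 Job 2 Job 3 Job 4.
Job 1: 0→8, due 29, tardiness 0
Job 2: 8→14, due 25, tardiness 0
Job 3: 14→25, due 19, tardiness 6
Job 4: 25→32, due 16, tardiness 16
Sum = 0+0+6+16 = 22.
Difference = 13 − 22 = -9.

-9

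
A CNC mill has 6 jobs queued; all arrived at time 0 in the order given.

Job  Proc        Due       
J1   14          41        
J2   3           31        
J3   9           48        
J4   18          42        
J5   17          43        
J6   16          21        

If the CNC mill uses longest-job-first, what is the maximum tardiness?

46

LPT (decreasing processing time): J4 J5 J6 J1 J3 J2.
J4: 0→18, due 42, tardiness 0
J5: 18→35, due 43, tardiness 0
J6: 35→51, due 21, tardiness 30
J1: 51→65, due 41, tardiness 24
J3: 65→74, due 48, tardiness 26
J2: 74→77, due 31, tardiness 46
Maximum = 46.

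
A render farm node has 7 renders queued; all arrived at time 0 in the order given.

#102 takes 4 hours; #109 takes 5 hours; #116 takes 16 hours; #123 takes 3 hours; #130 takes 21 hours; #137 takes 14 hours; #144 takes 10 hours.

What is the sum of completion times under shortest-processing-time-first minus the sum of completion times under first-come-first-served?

-46

SPT (increasing processing time): #123 #102 #109 #144 #137 #116 #130.
#123: 0→3
#102: 3→7
#109: 7→12
#144: 12→22
#137: 22→36
#116: 36→52
#130: 52→73
Sum = 3+7+12+22+36+52+73 = 205.
FIFO (arrival order): #102 #109 #116 #123 #130 #137 #144.
#102: 0→4
#109: 4→9
#116: 9→25
#123: 25→28
#130: 28→49
#137: 49→63
#144: 63→73
Sum = 4+9+25+28+49+63+73 = 251.
Difference = 205 − 251 = -46.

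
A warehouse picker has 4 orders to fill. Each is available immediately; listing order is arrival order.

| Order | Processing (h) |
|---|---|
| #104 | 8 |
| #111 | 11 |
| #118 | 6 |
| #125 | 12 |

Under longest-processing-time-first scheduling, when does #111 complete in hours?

23

LPT (decreasing processing time): #125 #111 #104 #118.
#125: 0→12
#111: 12→23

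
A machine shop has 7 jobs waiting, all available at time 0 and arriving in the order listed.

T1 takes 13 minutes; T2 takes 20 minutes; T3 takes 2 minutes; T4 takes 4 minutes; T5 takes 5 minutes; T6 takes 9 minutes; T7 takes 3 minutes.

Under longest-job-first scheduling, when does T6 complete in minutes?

42

LPT (decreasing processing time): T2 T1 T6 T5 T4 T7 T3.
T2: 0→20
T1: 20→33
T6: 33→42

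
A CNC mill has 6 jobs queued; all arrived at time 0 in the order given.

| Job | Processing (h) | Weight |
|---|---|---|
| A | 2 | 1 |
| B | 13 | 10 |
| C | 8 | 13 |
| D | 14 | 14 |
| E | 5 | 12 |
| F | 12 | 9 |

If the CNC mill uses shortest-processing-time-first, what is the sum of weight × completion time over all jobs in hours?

SPT (increasing processing time): A E C F B D.
A: finishes 2, weight 1, w·C = 2
E: finishes 7, weight 12, w·C = 84
C: finishes 15, weight 13, w·C = 195
F: finishes 27, weight 9, w·C = 243
B: finishes 40, weight 10, w·C = 400
D: finishes 54, weight 14, w·C = 756
Sum = 2+84+195+243+400+756 = 1680.

1680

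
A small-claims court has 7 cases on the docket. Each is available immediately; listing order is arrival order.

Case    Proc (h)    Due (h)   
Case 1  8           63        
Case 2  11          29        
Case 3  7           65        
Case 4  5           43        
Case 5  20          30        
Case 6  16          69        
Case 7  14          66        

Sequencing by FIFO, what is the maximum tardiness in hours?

FIFO (arrival order): Case 1 Case 2 Case 3 Case 4 Case 5 Case 6 Case 7.
Case 1: 0→8, due 63, tardiness 0
Case 2: 8→19, due 29, tardiness 0
Case 3: 19→26, due 65, tardiness 0
Case 4: 26→31, due 43, tardiness 0
Case 5: 31→51, due 30, tardiness 21
Case 6: 51→67, due 69, tardiness 0
Case 7: 67→81, due 66, tardiness 15
Maximum = 21.

21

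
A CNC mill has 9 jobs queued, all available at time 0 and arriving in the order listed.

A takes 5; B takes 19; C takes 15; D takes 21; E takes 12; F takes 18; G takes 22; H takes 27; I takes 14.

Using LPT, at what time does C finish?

122

LPT (decreasing processing time): H G D B F C I E A.
H: 0→27
G: 27→49
D: 49→70
B: 70→89
F: 89→107
C: 107→122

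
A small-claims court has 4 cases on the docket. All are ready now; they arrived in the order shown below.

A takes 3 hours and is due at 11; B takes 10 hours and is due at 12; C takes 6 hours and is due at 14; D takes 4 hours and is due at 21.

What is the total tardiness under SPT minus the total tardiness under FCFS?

SPT (increasing processing time): A D C B.
A: 0→3, due 11, tardiness 0
D: 3→7, due 21, tardiness 0
C: 7→13, due 14, tardiness 0
B: 13→23, due 12, tardiness 11
Sum = 0+0+0+11 = 11.
FIFO (arrival order): A B C D.
A: 0→3, due 11, tardiness 0
B: 3→13, due 12, tardiness 1
C: 13→19, due 14, tardiness 5
D: 19→23, due 21, tardiness 2
Sum = 0+1+5+2 = 8.
Difference = 11 − 8 = 3.

3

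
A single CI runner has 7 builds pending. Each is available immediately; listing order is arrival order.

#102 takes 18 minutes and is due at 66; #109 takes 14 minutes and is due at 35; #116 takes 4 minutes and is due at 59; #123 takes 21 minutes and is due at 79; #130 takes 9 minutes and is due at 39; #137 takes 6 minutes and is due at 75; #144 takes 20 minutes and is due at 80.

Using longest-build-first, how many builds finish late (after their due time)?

LPT (decreasing processing time): #123 #144 #102 #109 #130 #137 #116.
#123: 0→21, due 79, tardiness 0
#144: 21→41, due 80, tardiness 0
#102: 41→59, due 66, tardiness 0
#109: 59→73, due 35, tardiness 38
#130: 73→82, due 39, tardiness 43
#137: 82→88, due 75, tardiness 13
#116: 88→92, due 59, tardiness 33
Late builds: 4.

4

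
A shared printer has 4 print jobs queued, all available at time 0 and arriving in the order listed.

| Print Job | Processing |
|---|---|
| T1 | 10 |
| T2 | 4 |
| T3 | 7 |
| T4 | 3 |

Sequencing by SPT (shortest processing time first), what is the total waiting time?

SPT (increasing processing time): T4 T2 T3 T1.
T4: waits 0, runs 0→3
T2: waits 3, runs 3→7
T3: waits 7, runs 7→14
T1: waits 14, runs 14→24
Sum = 0+3+7+14 = 24.

24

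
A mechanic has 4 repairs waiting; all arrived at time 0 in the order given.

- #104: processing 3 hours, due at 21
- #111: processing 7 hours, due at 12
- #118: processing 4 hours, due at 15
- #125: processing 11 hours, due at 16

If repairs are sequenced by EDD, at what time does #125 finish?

EDD (increasing due date): #111 #118 #125 #104.
#111: 0→7
#118: 7→11
#125: 11→22

22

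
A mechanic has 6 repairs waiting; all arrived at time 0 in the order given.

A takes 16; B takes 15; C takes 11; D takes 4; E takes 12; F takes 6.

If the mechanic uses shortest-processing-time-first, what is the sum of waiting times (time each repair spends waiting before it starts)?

116

SPT (increasing processing time): D F C E B A.
D: waits 0, runs 0→4
F: waits 4, runs 4→10
C: waits 10, runs 10→21
E: waits 21, runs 21→33
B: waits 33, runs 33→48
A: waits 48, runs 48→64
Sum = 0+4+10+21+33+48 = 116.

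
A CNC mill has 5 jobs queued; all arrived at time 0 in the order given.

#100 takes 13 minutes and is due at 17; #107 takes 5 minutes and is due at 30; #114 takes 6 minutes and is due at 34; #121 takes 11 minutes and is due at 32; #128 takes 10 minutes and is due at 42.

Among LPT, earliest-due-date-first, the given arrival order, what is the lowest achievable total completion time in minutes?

135

LPT (decreasing processing time): #100 #121 #128 #114 #107.
#100: 0→13
#121: 13→24
#128: 24→34
#114: 34→40
#107: 40→45
Sum = 13+24+34+40+45 = 156.
EDD (increasing due date): #100 #107 #121 #114 #128.
#100: 0→13
#107: 13→18
#121: 18→29
#114: 29→35
#128: 35→45
Sum = 13+18+29+35+45 = 140.
FIFO (arrival order): #100 #107 #114 #121 #128.
#100: 0→13
#107: 13→18
#114: 18→24
#121: 24→35
#128: 35→45
Sum = 13+18+24+35+45 = 135.
LPT 156, EDD 140, FIFO 135 → minimum 135.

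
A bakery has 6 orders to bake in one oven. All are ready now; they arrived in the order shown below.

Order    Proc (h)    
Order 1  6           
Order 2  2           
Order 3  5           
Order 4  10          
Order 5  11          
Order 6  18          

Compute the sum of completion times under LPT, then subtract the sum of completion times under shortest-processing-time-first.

LPT (decreasing processing time): Order 6 Order 5 Order 4 Order 1 Order 3 Order 2.
Order 6: 0→18
Order 5: 18→29
Order 4: 29→39
Order 1: 39→45
Order 3: 45→50
Order 2: 50→52
Sum = 18+29+39+45+50+52 = 233.
SPT (increasing processing time): Order 2 Order 3 Order 1 Order 4 Order 5 Order 6.
Order 2: 0→2
Order 3: 2→7
Order 1: 7→13
Order 4: 13→23
Order 5: 23→34
Order 6: 34→52
Sum = 2+7+13+23+34+52 = 131.
Difference = 233 − 131 = 102.

102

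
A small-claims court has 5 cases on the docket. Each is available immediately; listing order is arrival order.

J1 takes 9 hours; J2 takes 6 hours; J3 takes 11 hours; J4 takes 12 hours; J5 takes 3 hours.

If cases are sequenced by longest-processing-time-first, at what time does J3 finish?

LPT (decreasing processing time): J4 J3 J1 J2 J5.
J4: 0→12
J3: 12→23

23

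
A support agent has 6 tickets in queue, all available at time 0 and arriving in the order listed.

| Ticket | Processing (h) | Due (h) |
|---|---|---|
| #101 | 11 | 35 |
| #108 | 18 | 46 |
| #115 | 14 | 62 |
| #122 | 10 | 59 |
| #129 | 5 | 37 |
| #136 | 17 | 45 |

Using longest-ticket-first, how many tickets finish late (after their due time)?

3

LPT (decreasing processing time): #108 #136 #115 #101 #122 #129.
#108: 0→18, due 46, tardiness 0
#136: 18→35, due 45, tardiness 0
#115: 35→49, due 62, tardiness 0
#101: 49→60, due 35, tardiness 25
#122: 60→70, due 59, tardiness 11
#129: 70→75, due 37, tardiness 38
Late tickets: 3.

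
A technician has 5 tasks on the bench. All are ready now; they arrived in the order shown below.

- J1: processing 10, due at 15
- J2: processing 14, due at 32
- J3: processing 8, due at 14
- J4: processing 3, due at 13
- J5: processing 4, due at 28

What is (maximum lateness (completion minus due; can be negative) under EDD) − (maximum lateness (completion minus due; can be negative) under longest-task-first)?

-19

EDD (increasing due date): J4 J3 J1 J5 J2.
J4: 0→3, due 13, lateness -10
J3: 3→11, due 14, lateness -3
J1: 11→21, due 15, lateness 6
J5: 21→25, due 28, lateness -3
J2: 25→39, due 32, lateness 7
Maximum = 7.
LPT (decreasing processing time): J2 J1 J3 J5 J4.
J2: 0→14, due 32, lateness -18
J1: 14→24, due 15, lateness 9
J3: 24→32, due 14, lateness 18
J5: 32→36, due 28, lateness 8
J4: 36→39, due 13, lateness 26
Maximum = 26.
Difference = 7 − 26 = -19.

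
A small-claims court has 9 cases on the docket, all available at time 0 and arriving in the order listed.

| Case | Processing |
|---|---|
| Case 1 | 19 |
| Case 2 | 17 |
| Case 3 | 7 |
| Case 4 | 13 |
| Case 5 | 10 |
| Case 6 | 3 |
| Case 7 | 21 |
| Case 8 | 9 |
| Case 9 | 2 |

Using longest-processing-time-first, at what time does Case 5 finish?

LPT (decreasing processing time): Case 7 Case 1 Case 2 Case 4 Case 5 Case 8 Case 3 Case 6 Case 9.
Case 7: 0→21
Case 1: 21→40
Case 2: 40→57
Case 4: 57→70
Case 5: 70→80

80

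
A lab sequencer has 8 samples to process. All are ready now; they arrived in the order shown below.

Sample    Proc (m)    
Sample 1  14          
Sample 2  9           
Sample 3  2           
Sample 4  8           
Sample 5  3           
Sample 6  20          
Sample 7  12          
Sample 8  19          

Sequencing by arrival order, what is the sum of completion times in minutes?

342

FIFO (arrival order): Sample 1 Sample 2 Sample 3 Sample 4 Sample 5 Sample 6 Sample 7 Sample 8.
Sample 1: 0→14
Sample 2: 14→23
Sample 3: 23→25
Sample 4: 25→33
Sample 5: 33→36
Sample 6: 36→56
Sample 7: 56→68
Sample 8: 68→87
Sum = 14+23+25+33+36+56+68+87 = 342.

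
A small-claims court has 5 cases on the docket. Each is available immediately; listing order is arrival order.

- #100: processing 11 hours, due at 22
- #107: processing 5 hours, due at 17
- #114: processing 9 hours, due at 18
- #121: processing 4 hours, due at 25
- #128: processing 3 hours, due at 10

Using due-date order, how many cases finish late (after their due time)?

2

EDD (increasing due date): #128 #107 #114 #100 #121.
#128: 0→3, due 10, tardiness 0
#107: 3→8, due 17, tardiness 0
#114: 8→17, due 18, tardiness 0
#100: 17→28, due 22, tardiness 6
#121: 28→32, due 25, tardiness 7
Late cases: 2.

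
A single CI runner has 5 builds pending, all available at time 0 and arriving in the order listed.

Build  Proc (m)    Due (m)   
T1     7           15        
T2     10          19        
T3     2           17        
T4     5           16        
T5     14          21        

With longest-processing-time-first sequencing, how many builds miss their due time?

LPT (decreasing processing time): T5 T2 T1 T4 T3.
T5: 0→14, due 21, tardiness 0
T2: 14→24, due 19, tardiness 5
T1: 24→31, due 15, tardiness 16
T4: 31→36, due 16, tardiness 20
T3: 36→38, due 17, tardiness 21
Late builds: 4.

4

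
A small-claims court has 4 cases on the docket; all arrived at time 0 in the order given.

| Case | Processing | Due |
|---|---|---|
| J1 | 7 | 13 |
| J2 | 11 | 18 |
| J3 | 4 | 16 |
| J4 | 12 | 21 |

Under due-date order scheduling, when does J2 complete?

22

EDD (increasing due date): J1 J3 J2 J4.
J1: 0→7
J3: 7→11
J2: 11→22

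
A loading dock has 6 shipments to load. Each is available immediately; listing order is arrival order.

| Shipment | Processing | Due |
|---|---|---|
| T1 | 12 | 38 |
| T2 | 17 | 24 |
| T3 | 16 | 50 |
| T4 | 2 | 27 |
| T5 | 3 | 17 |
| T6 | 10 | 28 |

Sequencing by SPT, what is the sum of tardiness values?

36

SPT (increasing processing time): T4 T5 T6 T1 T3 T2.
T4: 0→2, due 27, tardiness 0
T5: 2→5, due 17, tardiness 0
T6: 5→15, due 28, tardiness 0
T1: 15→27, due 38, tardiness 0
T3: 27→43, due 50, tardiness 0
T2: 43→60, due 24, tardiness 36
Sum = 0+0+0+0+0+36 = 36.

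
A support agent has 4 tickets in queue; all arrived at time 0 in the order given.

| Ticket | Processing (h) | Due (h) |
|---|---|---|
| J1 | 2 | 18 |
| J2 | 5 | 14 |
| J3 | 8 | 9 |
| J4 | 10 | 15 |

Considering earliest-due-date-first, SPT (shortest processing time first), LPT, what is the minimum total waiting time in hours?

EDD (increasing due date): J3 J2 J4 J1.
J3: waits 0, runs 0→8
J2: waits 8, runs 8→13
J4: waits 13, runs 13→23
J1: waits 23, runs 23→25
Sum = 0+8+13+23 = 44.
SPT (increasing processing time): J1 J2 J3 J4.
J1: waits 0, runs 0→2
J2: waits 2, runs 2→7
J3: waits 7, runs 7→15
J4: waits 15, runs 15→25
Sum = 0+2+7+15 = 24.
LPT (decreasing processing time): J4 J3 J2 J1.
J4: waits 0, runs 0→10
J3: waits 10, runs 10→18
J2: waits 18, runs 18→23
J1: waits 23, runs 23→25
Sum = 0+10+18+23 = 51.
EDD 44, SPT 24, LPT 51 → minimum 24.

24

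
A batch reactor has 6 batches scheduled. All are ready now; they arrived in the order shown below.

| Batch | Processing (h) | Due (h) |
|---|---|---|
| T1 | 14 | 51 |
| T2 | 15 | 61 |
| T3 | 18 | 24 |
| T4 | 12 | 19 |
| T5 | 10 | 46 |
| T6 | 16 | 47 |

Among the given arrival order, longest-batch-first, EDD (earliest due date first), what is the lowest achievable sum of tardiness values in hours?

58

FIFO (arrival order): T1 T2 T3 T4 T5 T6.
T1: 0→14, due 51, tardiness 0
T2: 14→29, due 61, tardiness 0
T3: 29→47, due 24, tardiness 23
T4: 47→59, due 19, tardiness 40
T5: 59→69, due 46, tardiness 23
T6: 69→85, due 47, tardiness 38
Sum = 0+0+23+40+23+38 = 124.
LPT (decreasing processing time): T3 T6 T2 T1 T4 T5.
T3: 0→18, due 24, tardiness 0
T6: 18→34, due 47, tardiness 0
T2: 34→49, due 61, tardiness 0
T1: 49→63, due 51, tardiness 12
T4: 63→75, due 19, tardiness 56
T5: 75→85, due 46, tardiness 39
Sum = 0+0+0+12+56+39 = 107.
EDD (increasing due date): T4 T3 T5 T6 T1 T2.
T4: 0→12, due 19, tardiness 0
T3: 12→30, due 24, tardiness 6
T5: 30→40, due 46, tardiness 0
T6: 40→56, due 47, tardiness 9
T1: 56→70, due 51, tardiness 19
T2: 70→85, due 61, tardiness 24
Sum = 0+6+0+9+19+24 = 58.
FIFO 124, LPT 107, EDD 58 → minimum 58.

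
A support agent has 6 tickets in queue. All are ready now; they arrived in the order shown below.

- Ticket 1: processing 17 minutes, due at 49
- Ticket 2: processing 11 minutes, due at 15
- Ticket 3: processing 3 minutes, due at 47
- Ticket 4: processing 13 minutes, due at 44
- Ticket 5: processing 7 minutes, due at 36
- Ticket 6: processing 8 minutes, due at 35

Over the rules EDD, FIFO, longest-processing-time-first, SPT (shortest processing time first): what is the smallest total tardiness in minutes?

EDD (increasing due date): Ticket 2 Ticket 6 Ticket 5 Ticket 4 Ticket 3 Ticket 1.
Ticket 2: 0→11, due 15, tardiness 0
Ticket 6: 11→19, due 35, tardiness 0
Ticket 5: 19→26, due 36, tardiness 0
Ticket 4: 26→39, due 44, tardiness 0
Ticket 3: 39→42, due 47, tardiness 0
Ticket 1: 42→59, due 49, tardiness 10
Sum = 0+0+0+0+0+10 = 10.
FIFO (arrival order): Ticket 1 Ticket 2 Ticket 3 Ticket 4 Ticket 5 Ticket 6.
Ticket 1: 0→17, due 49, tardiness 0
Ticket 2: 17→28, due 15, tardiness 13
Ticket 3: 28→31, due 47, tardiness 0
Ticket 4: 31→44, due 44, tardiness 0
Ticket 5: 44→51, due 36, tardiness 15
Ticket 6: 51→59, due 35, tardiness 24
Sum = 0+13+0+0+15+24 = 52.
LPT (decreasing processing time): Ticket 1 Ticket 4 Ticket 2 Ticket 6 Ticket 5 Ticket 3.
Ticket 1: 0→17, due 49, tardiness 0
Ticket 4: 17→30, due 44, tardiness 0
Ticket 2: 30→41, due 15, tardiness 26
Ticket 6: 41→49, due 35, tardiness 14
Ticket 5: 49→56, due 36, tardiness 20
Ticket 3: 56→59, due 47, tardiness 12
Sum = 0+0+26+14+20+12 = 72.
SPT (increasing processing time): Ticket 3 Ticket 5 Ticket 6 Ticket 2 Ticket 4 Ticket 1.
Ticket 3: 0→3, due 47, tardiness 0
Ticket 5: 3→10, due 36, tardiness 0
Ticket 6: 10→18, due 35, tardiness 0
Ticket 2: 18→29, due 15, tardiness 14
Ticket 4: 29→42, due 44, tardiness 0
Ticket 1: 42→59, due 49, tardiness 10
Sum = 0+0+0+14+0+10 = 24.
EDD 10, FIFO 52, LPT 72, SPT 24 → minimum 10.

10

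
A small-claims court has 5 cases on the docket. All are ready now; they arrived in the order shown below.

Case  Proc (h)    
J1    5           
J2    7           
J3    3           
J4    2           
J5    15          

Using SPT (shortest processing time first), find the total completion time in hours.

66

SPT (increasing processing time): J4 J3 J1 J2 J5.
J4: 0→2
J3: 2→5
J1: 5→10
J2: 10→17
J5: 17→32
Sum = 2+5+10+17+32 = 66.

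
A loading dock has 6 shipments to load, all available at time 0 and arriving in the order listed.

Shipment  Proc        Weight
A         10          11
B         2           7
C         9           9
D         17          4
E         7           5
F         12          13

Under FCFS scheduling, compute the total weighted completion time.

FIFO (arrival order): A B C D E F.
A: finishes 10, weight 11, w·C = 110
B: finishes 12, weight 7, w·C = 84
C: finishes 21, weight 9, w·C = 189
D: finishes 38, weight 4, w·C = 152
E: finishes 45, weight 5, w·C = 225
F: finishes 57, weight 13, w·C = 741
Sum = 110+84+189+152+225+741 = 1501.

1501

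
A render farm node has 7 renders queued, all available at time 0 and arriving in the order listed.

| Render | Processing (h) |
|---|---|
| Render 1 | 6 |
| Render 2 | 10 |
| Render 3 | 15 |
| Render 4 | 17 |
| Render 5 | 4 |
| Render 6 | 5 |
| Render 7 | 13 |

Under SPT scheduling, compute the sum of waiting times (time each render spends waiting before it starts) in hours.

SPT (increasing processing time): Render 5 Render 6 Render 1 Render 2 Render 7 Render 3 Render 4.
Render 5: waits 0, runs 0→4
Render 6: waits 4, runs 4→9
Render 1: waits 9, runs 9→15
Render 2: waits 15, runs 15→25
Render 7: waits 25, runs 25→38
Render 3: waits 38, runs 38→53
Render 4: waits 53, runs 53→70
Sum = 0+4+9+15+25+38+53 = 144.

144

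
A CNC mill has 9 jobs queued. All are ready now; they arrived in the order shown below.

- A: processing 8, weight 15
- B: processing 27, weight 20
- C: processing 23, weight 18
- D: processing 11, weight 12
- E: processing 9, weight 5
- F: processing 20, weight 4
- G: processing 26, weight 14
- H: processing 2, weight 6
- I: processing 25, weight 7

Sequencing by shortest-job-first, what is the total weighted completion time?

7573

SPT (increasing processing time): H A E D F C I G B.
H: finishes 2, weight 6, w·C = 12
A: finishes 10, weight 15, w·C = 150
E: finishes 19, weight 5, w·C = 95
D: finishes 30, weight 12, w·C = 360
F: finishes 50, weight 4, w·C = 200
C: finishes 73, weight 18, w·C = 1314
I: finishes 98, weight 7, w·C = 686
G: finishes 124, weight 14, w·C = 1736
B: finishes 151, weight 20, w·C = 3020
Sum = 12+150+95+360+200+1314+686+1736+3020 = 7573.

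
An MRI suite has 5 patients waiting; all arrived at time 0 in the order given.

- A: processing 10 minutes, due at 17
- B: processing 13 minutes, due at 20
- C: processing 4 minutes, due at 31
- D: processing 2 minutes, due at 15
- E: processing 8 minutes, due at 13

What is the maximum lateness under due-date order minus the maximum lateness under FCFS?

EDD (increasing due date): E D A B C.
E: 0→8, due 13, lateness -5
D: 8→10, due 15, lateness -5
A: 10→20, due 17, lateness 3
B: 20→33, due 20, lateness 13
C: 33→37, due 31, lateness 6
Maximum = 13.
FIFO (arrival order): A B C D E.
A: 0→10, due 17, lateness -7
B: 10→23, due 20, lateness 3
C: 23→27, due 31, lateness -4
D: 27→29, due 15, lateness 14
E: 29→37, due 13, lateness 24
Maximum = 24.
Difference = 13 − 24 = -11.

-11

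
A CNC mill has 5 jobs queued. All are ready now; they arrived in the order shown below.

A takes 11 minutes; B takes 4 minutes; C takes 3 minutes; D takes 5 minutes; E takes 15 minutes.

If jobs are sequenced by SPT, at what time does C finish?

3

SPT (increasing processing time): C B D A E.
C: 0→3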